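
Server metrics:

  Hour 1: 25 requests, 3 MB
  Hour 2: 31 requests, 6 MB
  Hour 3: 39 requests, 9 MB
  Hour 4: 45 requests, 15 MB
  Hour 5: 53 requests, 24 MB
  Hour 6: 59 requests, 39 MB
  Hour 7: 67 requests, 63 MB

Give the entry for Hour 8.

Requests: 25, 31, 39, 45, 53, 59, 67 → 73 (alternating steps +6, +8, +6, +8, …).
MB — each term is the sum of the two before it: 3, 6, 9, 15, 24, 39, 63 → 102.
Putting it together: 73 requests, 102 MB.

73 requests, 102 MB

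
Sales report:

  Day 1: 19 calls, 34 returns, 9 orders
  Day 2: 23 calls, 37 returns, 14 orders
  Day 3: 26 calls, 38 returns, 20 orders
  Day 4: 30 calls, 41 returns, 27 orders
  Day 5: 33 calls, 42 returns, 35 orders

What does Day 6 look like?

Calls — alternating steps +4, +3, +4, +3, …: 19, 23, 26, 30, 33 → 37.
For the returns, alternating steps +3, +1, +3, +1, …: 34, 37, 38, 41, 42 → 45.
Orders — differences are 5, 6, 7, … (increasing by 1 each time): 9, 14, 20, 27, 35 → 44.
Combining the parts gives 37 calls, 45 returns, 44 orders.

37 calls, 45 returns, 44 orders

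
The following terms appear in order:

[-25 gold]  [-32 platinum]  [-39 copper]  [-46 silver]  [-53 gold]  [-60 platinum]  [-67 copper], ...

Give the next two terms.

First component goes -25, -32, -39, -46, -53, -60, -67 → -74 → -81 (−7 each step).
Metal — repeats gold → platinum → copper → silver: gold, platinum, copper, silver, gold, platinum, copper → silver → gold.
Putting the parts together: [-74 silver] and then [-81 gold].

[-74 silver], [-81 gold]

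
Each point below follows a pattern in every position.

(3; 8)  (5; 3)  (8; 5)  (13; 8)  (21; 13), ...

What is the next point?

First value: 3, 5, 8, 13, 21 → 34 (each term is the sum of the two before it).
For the second value, always the previous value of the first value: 8, 3, 5, 8, 13 → 21.
Combining the parts gives (34; 21).

(34; 21)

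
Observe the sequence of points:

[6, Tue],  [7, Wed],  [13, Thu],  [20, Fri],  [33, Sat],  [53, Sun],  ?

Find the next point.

[86, Mon]

For the first part, each term is the sum of the two before it: 6, 7, 13, 20, 33, 53 → 86.
Day — runs through the weekdays Mon→Sun: Tue, Wed, Thu, Fri, Sat, Sun → Mon.
Combining the parts gives [86, Mon].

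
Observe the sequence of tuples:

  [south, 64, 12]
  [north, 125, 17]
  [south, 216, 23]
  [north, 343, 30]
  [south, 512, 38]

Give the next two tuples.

Direction: south, north, south, north, south → north → south (alternates south ↔ north).
Second slot — perfect cubes: 4³, 5³, 6³, …: 64, 125, 216, 343, 512 → 729 → 1000.
Third slot: differences are 5, 6, 7, … (increasing by 1 each time), so 12, 17, 23, 30, 38 → 47 → 57.
So the next two tuples are [north, 729, 47] and [south, 1000, 57].

[north, 729, 47], [south, 1000, 57]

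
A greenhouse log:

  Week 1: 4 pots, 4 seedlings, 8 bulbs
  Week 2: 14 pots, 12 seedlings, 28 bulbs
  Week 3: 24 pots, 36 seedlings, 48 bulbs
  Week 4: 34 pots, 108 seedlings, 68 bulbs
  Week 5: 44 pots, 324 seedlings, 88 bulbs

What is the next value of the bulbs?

Pots: 4, 14, 24, 34, 44 → 54 (+10 each step).
Bulbs goes 8, 28, 48, 68, 88 → 108 (always 2 × the pots).

108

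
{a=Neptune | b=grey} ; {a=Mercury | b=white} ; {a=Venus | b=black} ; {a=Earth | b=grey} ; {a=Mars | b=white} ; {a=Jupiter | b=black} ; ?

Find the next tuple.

{a=Saturn | b=grey}

A: runs through the planets Mercury→Neptune; Neptune, Mercury, Venus, Earth, Mars, Jupiter → Saturn.
B: grey, white, black, grey, white, black → grey (repeats grey → white → black).
Putting it together: {a=Saturn | b=grey}.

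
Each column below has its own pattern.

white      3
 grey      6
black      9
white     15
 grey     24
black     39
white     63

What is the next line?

For the shade, repeats white → grey → black: white, grey, black, white, grey, black, white → grey.
For the second component, each term is the sum of the two before it: 3, 6, 9, 15, 24, 39, 63 → 102.
So the next line is grey  102.

grey  102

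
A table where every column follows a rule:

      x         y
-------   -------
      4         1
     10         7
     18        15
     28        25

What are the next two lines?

Column x — differences are 6, 8, 10, … (increasing by 2 each time): 4, 10, 18, 28 → 40 → 54.
Column y goes 1, 7, 15, 25 → 37 → 51 (always 3 less than the column x).
So the next two lines are 40  37 and 54  51.

40  37; 54  51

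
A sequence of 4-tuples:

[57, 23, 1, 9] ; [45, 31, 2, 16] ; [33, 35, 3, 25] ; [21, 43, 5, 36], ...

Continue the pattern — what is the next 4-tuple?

[9, 47, 8, 49]

First entry goes 57, 45, 33, 21 → 9 (−12 each step).
Second entry goes 23, 31, 35, 43 → 47 (alternating steps +8, +4, +8, +4, …).
Third entry: each term is the sum of the two before it; 1, 2, 3, 5 → 8.
Fourth entry: perfect squares: 3², 4², 5², …; 9, 16, 25, 36 → 49.
Combining the parts gives [9, 47, 8, 49].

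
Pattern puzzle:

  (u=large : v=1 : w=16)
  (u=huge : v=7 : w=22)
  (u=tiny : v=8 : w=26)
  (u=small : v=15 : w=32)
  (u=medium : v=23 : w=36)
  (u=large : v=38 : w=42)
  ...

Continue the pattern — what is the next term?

(u=huge : v=61 : w=46)

U: repeats large → huge → tiny → small → medium; large, huge, tiny, small, medium, large → huge.
V: 1, 7, 8, 15, 23, 38 → 61 (each term is the sum of the two before it).
W goes 16, 22, 26, 32, 36, 42 → 46 (alternating steps +6, +4, +6, +4, …).
Combining the parts gives (u=huge : v=61 : w=46).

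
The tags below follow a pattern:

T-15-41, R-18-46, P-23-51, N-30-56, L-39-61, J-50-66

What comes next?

Letter — letters move back 2 places in the alphabet: T, R, P, N, L, J → H.
For the second component, differences are 3, 5, 7, … (increasing by 2 each time): 15, 18, 23, 30, 39, 50 → 63.
Third component: +5 each step; 41, 46, 51, 56, 61, 66 → 71.
Putting it together: H-63-71.

H-63-71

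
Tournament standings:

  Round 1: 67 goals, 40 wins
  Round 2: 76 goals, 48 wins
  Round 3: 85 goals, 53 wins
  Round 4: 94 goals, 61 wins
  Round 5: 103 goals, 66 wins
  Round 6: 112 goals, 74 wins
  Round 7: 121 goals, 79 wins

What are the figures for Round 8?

Goals: 67, 76, 85, 94, 103, 112, 121 → 130 (+9 each step).
Wins — alternating steps +8, +5, +8, +5, …: 40, 48, 53, 61, 66, 74, 79 → 87.
Combining the parts gives 130 goals, 87 wins.

130 goals, 87 wins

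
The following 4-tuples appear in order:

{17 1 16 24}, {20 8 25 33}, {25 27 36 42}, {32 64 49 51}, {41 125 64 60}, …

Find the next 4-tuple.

{52 216 81 69}

First value: differences are 3, 5, 7, … (increasing by 2 each time); 17, 20, 25, 32, 41 → 52.
Second value: perfect cubes: 1³, 2³, 3³, …; 1, 8, 27, 64, 125 → 216.
Third value: perfect squares: 4², 5², 6², …; 16, 25, 36, 49, 64 → 81.
Fourth value: +9 each step; 24, 33, 42, 51, 60 → 69.
Putting it together: {52 216 81 69}.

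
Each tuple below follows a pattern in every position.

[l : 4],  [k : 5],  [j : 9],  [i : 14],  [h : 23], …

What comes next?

[g : 37]

Letter — letters move back 1 place in the alphabet: l, k, j, i, h → g.
Second slot — each term is the sum of the two before it: 4, 5, 9, 14, 23 → 37.
Putting it together: [g : 37].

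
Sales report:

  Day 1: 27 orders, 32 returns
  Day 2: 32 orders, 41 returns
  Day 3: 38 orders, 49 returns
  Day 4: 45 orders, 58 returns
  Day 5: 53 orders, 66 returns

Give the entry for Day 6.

Orders: differences are 5, 6, 7, … (increasing by 1 each time); 27, 32, 38, 45, 53 → 62.
Returns: 32, 41, 49, 58, 66 → 75 (alternating steps +9, +8, +9, +8, …).
Combining the parts gives 62 orders, 75 returns.

62 orders, 75 returns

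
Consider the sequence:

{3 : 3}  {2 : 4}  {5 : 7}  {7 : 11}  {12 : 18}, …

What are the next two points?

{19 : 29}, {31 : 47}

First component: each term is the sum of the two before it, so 3, 2, 5, 7, 12 → 19 → 31.
For the second component, each term is the sum of the two before it: 3, 4, 7, 11, 18 → 29 → 47.
So the next two points are {19 : 29} and {31 : 47}.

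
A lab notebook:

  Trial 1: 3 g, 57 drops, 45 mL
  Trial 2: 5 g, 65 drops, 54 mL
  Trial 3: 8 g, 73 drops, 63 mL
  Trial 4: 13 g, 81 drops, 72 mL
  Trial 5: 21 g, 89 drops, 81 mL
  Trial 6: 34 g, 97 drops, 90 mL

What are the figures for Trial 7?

G goes 3, 5, 8, 13, 21, 34 → 55 (each term is the sum of the two before it).
Drops goes 57, 65, 73, 81, 89, 97 → 105 (+8 each step).
ML goes 45, 54, 63, 72, 81, 90 → 99 (+9 each step).
Putting it together: 55 g, 105 drops, 99 mL.

55 g, 105 drops, 99 mL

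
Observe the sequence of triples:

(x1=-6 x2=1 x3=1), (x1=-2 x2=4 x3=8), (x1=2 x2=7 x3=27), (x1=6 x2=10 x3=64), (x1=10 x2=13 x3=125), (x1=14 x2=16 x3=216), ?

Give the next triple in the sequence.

For the x1, +4 each step: -6, -2, 2, 6, 10, 14 → 18.
X2: +3 each step, so 1, 4, 7, 10, 13, 16 → 19.
X3: perfect cubes: 1³, 2³, 3³, …; 1, 8, 27, 64, 125, 216 → 343.
Combining the parts gives (x1=18 x2=19 x3=343).

(x1=18 x2=19 x3=343)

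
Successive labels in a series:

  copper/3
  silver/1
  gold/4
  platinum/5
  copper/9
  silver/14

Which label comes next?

gold/23

For the metal, repeats copper → silver → gold → platinum: copper, silver, gold, platinum, copper, silver → gold.
Second component: each term is the sum of the two before it; 3, 1, 4, 5, 9, 14 → 23.
Putting it together: gold/23.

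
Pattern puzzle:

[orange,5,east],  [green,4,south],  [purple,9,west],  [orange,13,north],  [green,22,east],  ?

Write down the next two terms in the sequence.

Colour: repeats orange → green → purple, so orange, green, purple, orange, green → purple → orange.
Second entry — each term is the sum of the two before it: 5, 4, 9, 13, 22 → 35 → 57.
Direction goes east, south, west, north, east → south → west (repeats east → south → west → north).
So the next two terms are [purple,35,south] and [orange,57,west].

[purple,35,south], [orange,57,west]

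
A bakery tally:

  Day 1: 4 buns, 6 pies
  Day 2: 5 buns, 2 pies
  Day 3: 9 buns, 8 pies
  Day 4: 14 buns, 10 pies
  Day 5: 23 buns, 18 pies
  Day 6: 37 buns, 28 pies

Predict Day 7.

Buns: each term is the sum of the two before it, so 4, 5, 9, 14, 23, 37 → 60.
Pies: each term is the sum of the two before it, so 6, 2, 8, 10, 18, 28 → 46.
Putting it together: 60 buns, 46 pies.

60 buns, 46 pies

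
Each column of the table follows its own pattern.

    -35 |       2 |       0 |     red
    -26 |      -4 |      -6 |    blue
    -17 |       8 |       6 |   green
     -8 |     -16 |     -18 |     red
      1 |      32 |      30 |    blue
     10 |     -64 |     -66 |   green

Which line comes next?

First component: -35, -26, -17, -8, 1, 10 → 19 (+9 each step).
Second component: 2, -4, 8, -16, 32, -64 → 128 (×(-2) each step).
For the third component, always 2 less than the second component: 0, -6, 6, -18, 30, -66 → 126.
Colour: repeats red → blue → green; red, blue, green, red, blue, green → red.
Putting it together: 19  128  126  red.

19  128  126  red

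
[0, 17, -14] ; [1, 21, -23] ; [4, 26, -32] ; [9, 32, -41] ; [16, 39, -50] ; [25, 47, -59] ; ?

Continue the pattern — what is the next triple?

[36, 56, -68]

For the first slot, differences are 1, 3, 5, … (increasing by 2 each time): 0, 1, 4, 9, 16, 25 → 36.
Second slot goes 17, 21, 26, 32, 39, 47 → 56 (differences are 4, 5, 6, … (increasing by 1 each time)).
Third slot goes -14, -23, -32, -41, -50, -59 → -68 (−9 each step).
Combining the parts gives [36, 56, -68].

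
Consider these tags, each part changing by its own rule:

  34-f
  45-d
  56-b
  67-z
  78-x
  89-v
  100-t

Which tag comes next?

First component — +11 each step: 34, 45, 56, 67, 78, 89, 100 → 111.
For the letter, letters move back 2 places in the alphabet, wrapping A→Z: f, d, b, z, x, v, t → r.
So the next tag is 111-r.

111-r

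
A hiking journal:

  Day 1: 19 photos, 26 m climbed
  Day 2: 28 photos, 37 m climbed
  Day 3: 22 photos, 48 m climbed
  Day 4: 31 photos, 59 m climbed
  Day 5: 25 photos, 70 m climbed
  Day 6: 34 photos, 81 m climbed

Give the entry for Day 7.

28 photos, 92 m climbed

Photos: 19, 28, 22, 31, 25, 34 → 28 (alternating steps +9, −6, +9, −6, …).
M climbed: +11 each step; 26, 37, 48, 59, 70, 81 → 92.
Combining the parts gives 28 photos, 92 m climbed.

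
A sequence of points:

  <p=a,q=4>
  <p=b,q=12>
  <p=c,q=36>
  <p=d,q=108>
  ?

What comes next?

P: a, b, c, d → e (letters move forward 1 place in the alphabet).
Q: 4, 12, 36, 108 → 324 (×3 each step).
So the next point is <p=e,q=324>.

<p=e,q=324>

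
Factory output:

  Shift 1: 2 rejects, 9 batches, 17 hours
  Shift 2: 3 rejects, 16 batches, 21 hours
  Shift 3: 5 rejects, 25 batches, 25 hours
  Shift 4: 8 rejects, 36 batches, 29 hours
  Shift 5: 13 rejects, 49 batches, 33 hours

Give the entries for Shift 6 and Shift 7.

Rejects goes 2, 3, 5, 8, 13 → 21 → 34 (each term is the sum of the two before it).
Batches: perfect squares: 3², 4², 5², …, so 9, 16, 25, 36, 49 → 64 → 81.
Hours: +4 each step; 17, 21, 25, 29, 33 → 37 → 41.
So the next two lines are 21 rejects, 64 batches, 37 hours and 34 rejects, 81 batches, 41 hours.

21 rejects, 64 batches, 37 hours; 34 rejects, 81 batches, 41 hours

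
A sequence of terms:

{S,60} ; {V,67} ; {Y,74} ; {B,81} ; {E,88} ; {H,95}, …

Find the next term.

{K,102}

For the letter, letters move forward 3 places in the alphabet, wrapping Z→A: S, V, Y, B, E, H → K.
Second entry: +7 each step, so 60, 67, 74, 81, 88, 95 → 102.
Combining the parts gives {K,102}.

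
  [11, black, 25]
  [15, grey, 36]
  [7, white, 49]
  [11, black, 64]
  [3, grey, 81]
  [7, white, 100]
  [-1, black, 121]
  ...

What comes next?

[3, grey, 144]

First part: alternating steps +4, −8, +4, −8, …; 11, 15, 7, 11, 3, 7, -1 → 3.
Shade goes black, grey, white, black, grey, white, black → grey (repeats black → grey → white).
Third part: perfect squares: 5², 6², 7², …; 25, 36, 49, 64, 81, 100, 121 → 144.
Putting it together: [3, grey, 144].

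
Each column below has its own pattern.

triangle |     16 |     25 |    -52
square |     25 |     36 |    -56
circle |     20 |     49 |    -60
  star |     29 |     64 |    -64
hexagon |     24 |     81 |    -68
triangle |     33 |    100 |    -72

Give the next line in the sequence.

Shape: triangle, square, circle, star, hexagon, triangle → square (repeats triangle → square → circle → star → hexagon).
For the second component, alternating steps +9, −5, +9, −5, …: 16, 25, 20, 29, 24, 33 → 28.
For the third component, perfect squares: 5², 6², 7², …: 25, 36, 49, 64, 81, 100 → 121.
Fourth component: −4 each step; -52, -56, -60, -64, -68, -72 → -76.
So the next line is square  28  121  -76.

square  28  121  -76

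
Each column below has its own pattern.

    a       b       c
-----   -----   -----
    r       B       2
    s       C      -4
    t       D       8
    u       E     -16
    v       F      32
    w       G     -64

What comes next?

Column a: letters move forward 1 place in the alphabet, so r, s, t, u, v, w → x.
Column b goes B, C, D, E, F, G → H (letters move forward 1 place in the alphabet).
Column c: ×(-2) each step, so 2, -4, 8, -16, 32, -64 → 128.
So the next line is x  H  128.

x  H  128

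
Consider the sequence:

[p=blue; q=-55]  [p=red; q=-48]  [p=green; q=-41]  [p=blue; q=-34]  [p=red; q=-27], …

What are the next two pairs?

P — repeats blue → red → green: blue, red, green, blue, red → green → blue.
Q — +7 each step: -55, -48, -41, -34, -27 → -20 → -13.
Putting the parts together: [p=green; q=-20] and then [p=blue; q=-13].

[p=green; q=-20], [p=blue; q=-13]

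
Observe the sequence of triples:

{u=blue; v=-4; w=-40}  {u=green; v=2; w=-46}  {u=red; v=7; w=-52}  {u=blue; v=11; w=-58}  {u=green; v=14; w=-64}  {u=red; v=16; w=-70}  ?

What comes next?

U: repeats blue → green → red; blue, green, red, blue, green, red → blue.
V — differences are 6, 5, 4, … (decreasing by 1 each time): -4, 2, 7, 11, 14, 16 → 17.
W — −6 each step: -40, -46, -52, -58, -64, -70 → -76.
Combining the parts gives {u=blue; v=17; w=-76}.

{u=blue; v=17; w=-76}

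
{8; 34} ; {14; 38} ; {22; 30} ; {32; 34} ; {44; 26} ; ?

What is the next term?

First slot: differences are 6, 8, 10, … (increasing by 2 each time); 8, 14, 22, 32, 44 → 58.
Second slot: alternating steps +4, −8, +4, −8, …, so 34, 38, 30, 34, 26 → 30.
Combining the parts gives {58; 30}.

{58; 30}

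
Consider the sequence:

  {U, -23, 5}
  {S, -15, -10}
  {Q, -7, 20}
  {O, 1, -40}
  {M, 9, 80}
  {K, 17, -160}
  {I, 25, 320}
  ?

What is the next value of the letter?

G

Letter: letters move back 2 places in the alphabet; U, S, Q, O, M, K, I → G.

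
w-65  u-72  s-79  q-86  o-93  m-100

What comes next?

k-107

Letter — letters move back 2 places in the alphabet: w, u, s, q, o, m → k.
Second component — +7 each step: 65, 72, 79, 86, 93, 100 → 107.
So the next label is k-107.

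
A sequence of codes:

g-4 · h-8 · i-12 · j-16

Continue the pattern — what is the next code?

k-20

Letter goes g, h, i, j → k (letters move forward 1 place in the alphabet).
Second component goes 4, 8, 12, 16 → 20 (+4 each step).
So the next code is k-20.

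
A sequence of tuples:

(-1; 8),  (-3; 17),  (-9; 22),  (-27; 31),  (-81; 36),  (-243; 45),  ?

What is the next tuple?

(-729; 50)

First component: ×3 each step, so -1, -3, -9, -27, -81, -243 → -729.
Second component: alternating steps +9, +5, +9, +5, …; 8, 17, 22, 31, 36, 45 → 50.
Combining the parts gives (-729; 50).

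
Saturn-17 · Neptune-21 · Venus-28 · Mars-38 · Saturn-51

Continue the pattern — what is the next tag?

Planet goes Saturn, Neptune, Venus, Mars, Saturn → Neptune (repeats Saturn → Neptune → Venus → Mars).
For the second component, differences are 4, 7, 10, … (increasing by 3 each time): 17, 21, 28, 38, 51 → 67.
Combining the parts gives Neptune-67.

Neptune-67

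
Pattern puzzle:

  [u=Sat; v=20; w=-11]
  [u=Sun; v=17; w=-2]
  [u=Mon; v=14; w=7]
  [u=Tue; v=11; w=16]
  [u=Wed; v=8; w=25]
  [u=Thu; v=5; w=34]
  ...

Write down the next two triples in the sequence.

U goes Sat, Sun, Mon, Tue, Wed, Thu → Fri → Sat (runs through the weekdays Mon→Sun).
V: 20, 17, 14, 11, 8, 5 → 2 → -1 (−3 each step).
W — +9 each step: -11, -2, 7, 16, 25, 34 → 43 → 52.
So the next two triples are [u=Fri; v=2; w=43] and [u=Sat; v=-1; w=52].

[u=Fri; v=2; w=43], [u=Sat; v=-1; w=52]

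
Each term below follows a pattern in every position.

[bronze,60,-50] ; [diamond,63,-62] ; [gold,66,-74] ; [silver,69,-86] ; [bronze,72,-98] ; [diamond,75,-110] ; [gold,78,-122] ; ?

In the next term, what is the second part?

Rank goes bronze, diamond, gold, silver, bronze, diamond, gold → silver (repeats bronze → diamond → gold → silver).
For the second part, +3 each step: 60, 63, 66, 69, 72, 75, 78 → 81.
Third part: -50, -62, -74, -86, -98, -110, -122 → -134 (−12 each step).

81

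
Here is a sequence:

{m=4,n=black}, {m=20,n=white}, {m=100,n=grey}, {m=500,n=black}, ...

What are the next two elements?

{m=2500,n=white}, {m=12500,n=grey}

M: 4, 20, 100, 500 → 2500 → 12500 (×5 each step).
For the n, repeats black → white → grey: black, white, grey, black → white → grey.
So the next two elements are {m=2500,n=white} and {m=12500,n=grey}.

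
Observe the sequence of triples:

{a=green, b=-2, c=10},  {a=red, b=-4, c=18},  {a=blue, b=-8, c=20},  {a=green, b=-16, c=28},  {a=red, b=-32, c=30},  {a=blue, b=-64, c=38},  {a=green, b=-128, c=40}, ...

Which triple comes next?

A: green, red, blue, green, red, blue, green → red (repeats green → red → blue).
B — ×2 each step: -2, -4, -8, -16, -32, -64, -128 → -256.
C — alternating steps +8, +2, +8, +2, …: 10, 18, 20, 28, 30, 38, 40 → 48.
Putting it together: {a=red, b=-256, c=48}.

{a=red, b=-256, c=48}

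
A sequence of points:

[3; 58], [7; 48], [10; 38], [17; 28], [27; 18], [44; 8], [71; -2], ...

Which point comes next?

[115; -12]

For the first slot, each term is the sum of the two before it: 3, 7, 10, 17, 27, 44, 71 → 115.
Second slot: −10 each step; 58, 48, 38, 28, 18, 8, -2 → -12.
So the next point is [115; -12].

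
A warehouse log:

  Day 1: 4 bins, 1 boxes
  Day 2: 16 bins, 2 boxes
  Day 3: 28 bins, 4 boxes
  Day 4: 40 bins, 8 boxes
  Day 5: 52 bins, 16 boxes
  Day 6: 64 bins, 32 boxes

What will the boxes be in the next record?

Boxes goes 1, 2, 4, 8, 16, 32 → 64 (×2 each step).

64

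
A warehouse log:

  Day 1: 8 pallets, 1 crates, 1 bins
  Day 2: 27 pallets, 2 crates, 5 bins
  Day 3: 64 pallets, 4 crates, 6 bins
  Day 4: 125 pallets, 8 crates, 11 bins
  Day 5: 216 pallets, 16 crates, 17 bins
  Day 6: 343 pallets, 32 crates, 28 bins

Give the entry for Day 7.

Pallets goes 8, 27, 64, 125, 216, 343 → 512 (perfect cubes: 2³, 3³, 4³, …).
Crates: ×2 each step; 1, 2, 4, 8, 16, 32 → 64.
Bins goes 1, 5, 6, 11, 17, 28 → 45 (each term is the sum of the two before it).
Combining the parts gives 512 pallets, 64 crates, 45 bins.

512 pallets, 64 crates, 45 bins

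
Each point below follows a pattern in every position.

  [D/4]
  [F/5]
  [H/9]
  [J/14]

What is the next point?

Letter goes D, F, H, J → L (letters move forward 2 places in the alphabet).
Second value: 4, 5, 9, 14 → 23 (each term is the sum of the two before it).
Putting it together: [L/23].

[L/23]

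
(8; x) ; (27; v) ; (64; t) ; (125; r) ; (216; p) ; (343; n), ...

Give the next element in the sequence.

First slot: perfect cubes: 2³, 3³, 4³, …, so 8, 27, 64, 125, 216, 343 → 512.
Letter: x, v, t, r, p, n → l (letters move back 2 places in the alphabet).
So the next element is (512; l).

(512; l)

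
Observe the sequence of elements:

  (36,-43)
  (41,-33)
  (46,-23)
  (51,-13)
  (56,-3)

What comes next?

(61,7)

For the first entry, +5 each step: 36, 41, 46, 51, 56 → 61.
For the second entry, +10 each step: -43, -33, -23, -13, -3 → 7.
Combining the parts gives (61,7).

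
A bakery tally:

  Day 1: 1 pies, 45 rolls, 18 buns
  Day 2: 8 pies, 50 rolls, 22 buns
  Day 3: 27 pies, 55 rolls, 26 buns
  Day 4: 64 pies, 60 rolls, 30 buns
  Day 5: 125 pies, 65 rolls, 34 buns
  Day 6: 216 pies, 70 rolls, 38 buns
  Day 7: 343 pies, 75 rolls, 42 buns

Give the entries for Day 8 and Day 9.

512 pies, 80 rolls, 46 buns; 729 pies, 85 rolls, 50 buns

For the pies, perfect cubes: 1³, 2³, 3³, …: 1, 8, 27, 64, 125, 216, 343 → 512 → 729.
For the rolls, +5 each step: 45, 50, 55, 60, 65, 70, 75 → 80 → 85.
For the buns, +4 each step: 18, 22, 26, 30, 34, 38, 42 → 46 → 50.
So the next two records are 512 pies, 80 rolls, 46 buns and 729 pies, 85 rolls, 50 buns.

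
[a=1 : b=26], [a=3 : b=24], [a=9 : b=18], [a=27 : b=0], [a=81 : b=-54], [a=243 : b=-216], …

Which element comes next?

[a=729 : b=-702]

A — ×3 each step: 1, 3, 9, 27, 81, 243 → 729.
B goes 26, 24, 18, 0, -54, -216 → -702 (together with the a always sums to 27).
So the next element is [a=729 : b=-702].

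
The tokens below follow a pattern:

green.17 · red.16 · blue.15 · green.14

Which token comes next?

red.13

For the colour, repeats green → red → blue: green, red, blue, green → red.
Second component goes 17, 16, 15, 14 → 13 (−1 each step).
Putting it together: red.13.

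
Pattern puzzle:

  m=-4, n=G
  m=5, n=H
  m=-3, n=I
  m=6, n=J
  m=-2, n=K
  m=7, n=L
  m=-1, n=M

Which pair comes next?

M: -4, 5, -3, 6, -2, 7, -1 → 8 (alternating steps +9, −8, +9, −8, …).
N goes G, H, I, J, K, L, M → N (letters move forward 1 place in the alphabet).
Combining the parts gives m=8, n=N.

m=8, n=N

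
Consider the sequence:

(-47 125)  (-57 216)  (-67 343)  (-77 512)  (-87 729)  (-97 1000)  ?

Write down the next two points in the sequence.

First slot: −10 each step; -47, -57, -67, -77, -87, -97 → -107 → -117.
Second slot — perfect cubes: 5³, 6³, 7³, …: 125, 216, 343, 512, 729, 1000 → 1331 → 1728.
So the next two points are (-107 1331) and (-117 1728).

(-107 1331), (-117 1728)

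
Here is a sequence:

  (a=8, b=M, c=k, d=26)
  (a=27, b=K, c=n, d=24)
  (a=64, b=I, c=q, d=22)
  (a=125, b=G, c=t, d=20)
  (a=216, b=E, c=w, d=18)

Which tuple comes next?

(a=343, b=C, c=z, d=16)

A: perfect cubes: 2³, 3³, 4³, …, so 8, 27, 64, 125, 216 → 343.
B: letters move back 2 places in the alphabet; M, K, I, G, E → C.
C: letters move forward 3 places in the alphabet, so k, n, q, t, w → z.
D — −2 each step: 26, 24, 22, 20, 18 → 16.
So the next tuple is (a=343, b=C, c=z, d=16).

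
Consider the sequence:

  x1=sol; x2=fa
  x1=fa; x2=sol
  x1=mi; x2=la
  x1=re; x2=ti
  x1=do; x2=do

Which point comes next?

x1=ti; x2=re

X1 goes sol, fa, mi, re, do → ti (runs backward through the solfège scale do→ti).
X2: runs through the solfège scale do→ti; fa, sol, la, ti, do → re.
Putting it together: x1=ti; x2=re.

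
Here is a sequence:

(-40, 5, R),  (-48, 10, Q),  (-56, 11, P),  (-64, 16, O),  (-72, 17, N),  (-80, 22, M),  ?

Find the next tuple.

First component: −8 each step; -40, -48, -56, -64, -72, -80 → -88.
For the second component, alternating steps +5, +1, +5, +1, …: 5, 10, 11, 16, 17, 22 → 23.
Letter goes R, Q, P, O, N, M → L (letters move back 1 place in the alphabet).
So the next tuple is (-88, 23, L).

(-88, 23, L)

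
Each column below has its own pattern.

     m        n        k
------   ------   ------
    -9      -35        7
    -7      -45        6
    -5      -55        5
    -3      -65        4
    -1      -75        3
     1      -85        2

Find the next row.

3  -95  1

For the column m, +2 each step: -9, -7, -5, -3, -1, 1 → 3.
Column n: −10 each step, so -35, -45, -55, -65, -75, -85 → -95.
Column k — −1 each step: 7, 6, 5, 4, 3, 2 → 1.
So the next row is 3  -95  1.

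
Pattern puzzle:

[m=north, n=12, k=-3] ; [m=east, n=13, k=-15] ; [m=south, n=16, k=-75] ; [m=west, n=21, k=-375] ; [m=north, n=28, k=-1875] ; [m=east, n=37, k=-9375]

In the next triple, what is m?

south

For the m, repeats north → east → south → west: north, east, south, west, north, east → south.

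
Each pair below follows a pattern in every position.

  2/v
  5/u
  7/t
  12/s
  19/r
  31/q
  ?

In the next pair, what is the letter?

p

Letter — letters move back 1 place in the alphabet: v, u, t, s, r, q → p.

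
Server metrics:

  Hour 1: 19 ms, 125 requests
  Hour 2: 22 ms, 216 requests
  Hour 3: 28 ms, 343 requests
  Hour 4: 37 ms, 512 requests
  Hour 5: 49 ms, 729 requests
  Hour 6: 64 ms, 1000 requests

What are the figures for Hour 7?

82 ms, 1331 requests

Ms: 19, 22, 28, 37, 49, 64 → 82 (differences are 3, 6, 9, … (increasing by 3 each time)).
Requests: 125, 216, 343, 512, 729, 1000 → 1331 (perfect cubes: 5³, 6³, 7³, …).
Combining the parts gives 82 ms, 1331 requests.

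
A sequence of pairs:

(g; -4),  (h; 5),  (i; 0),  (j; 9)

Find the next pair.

For the letter, letters move forward 1 place in the alphabet: g, h, i, j → k.
Second value: -4, 5, 0, 9 → 4 (alternating steps +9, −5, +9, −5, …).
So the next pair is (k; 4).

(k; 4)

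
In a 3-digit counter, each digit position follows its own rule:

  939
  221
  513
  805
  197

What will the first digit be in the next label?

First digit: 9, 2, 5, 8, 1 → 4 (+3 each step, mod 10).

4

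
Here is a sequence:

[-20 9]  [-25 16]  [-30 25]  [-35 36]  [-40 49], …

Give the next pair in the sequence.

For the first coordinate, −5 each step: -20, -25, -30, -35, -40 → -45.
Second coordinate: perfect squares: 3², 4², 5², …, so 9, 16, 25, 36, 49 → 64.
Combining the parts gives [-45 64].

[-45 64]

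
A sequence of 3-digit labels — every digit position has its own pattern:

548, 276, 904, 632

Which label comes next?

First digit: −3 each step, mod 10; 5, 2, 9, 6 → 3.
Second digit: +3 each step, mod 10, so 4, 7, 0, 3 → 6.
Third digit: −2 each step, mod 10; 8, 6, 4, 2 → 0.
Combining the parts gives 360.

360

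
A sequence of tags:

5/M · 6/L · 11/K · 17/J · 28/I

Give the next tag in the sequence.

45/H

First component goes 5, 6, 11, 17, 28 → 45 (each term is the sum of the two before it).
Letter: letters move back 1 place in the alphabet; M, L, K, J, I → H.
So the next tag is 45/H.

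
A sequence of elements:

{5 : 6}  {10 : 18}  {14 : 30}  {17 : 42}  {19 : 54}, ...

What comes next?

First part: differences are 5, 4, 3, … (decreasing by 1 each time), so 5, 10, 14, 17, 19 → 20.
Second part goes 6, 18, 30, 42, 54 → 66 (+12 each step).
So the next element is {20 : 66}.

{20 : 66}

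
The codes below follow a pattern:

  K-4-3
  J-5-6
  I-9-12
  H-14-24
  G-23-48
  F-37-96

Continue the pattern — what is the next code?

For the letter, letters move back 1 place in the alphabet: K, J, I, H, G, F → E.
Second component: each term is the sum of the two before it, so 4, 5, 9, 14, 23, 37 → 60.
Third component goes 3, 6, 12, 24, 48, 96 → 192 (×2 each step).
Putting it together: E-60-192.

E-60-192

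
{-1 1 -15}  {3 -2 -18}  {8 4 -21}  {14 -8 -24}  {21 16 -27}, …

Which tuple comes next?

For the first entry, differences are 4, 5, 6, … (increasing by 1 each time): -1, 3, 8, 14, 21 → 29.
Second entry: 1, -2, 4, -8, 16 → -32 (×(-2) each step).
Third entry: -15, -18, -21, -24, -27 → -30 (−3 each step).
Putting it together: {29 -32 -30}.

{29 -32 -30}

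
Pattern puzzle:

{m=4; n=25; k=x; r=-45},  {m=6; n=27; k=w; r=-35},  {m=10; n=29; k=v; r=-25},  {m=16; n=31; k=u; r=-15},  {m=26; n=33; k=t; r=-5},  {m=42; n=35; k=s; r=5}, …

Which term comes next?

M goes 4, 6, 10, 16, 26, 42 → 68 (each term is the sum of the two before it).
N: +2 each step, so 25, 27, 29, 31, 33, 35 → 37.
K — letters move back 1 place in the alphabet: x, w, v, u, t, s → r.
R: -45, -35, -25, -15, -5, 5 → 15 (+10 each step).
So the next term is {m=68; n=37; k=r; r=15}.

{m=68; n=37; k=r; r=15}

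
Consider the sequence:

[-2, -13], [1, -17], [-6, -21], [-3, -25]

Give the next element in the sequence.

First slot: -2, 1, -6, -3 → -10 (alternating steps +3, −7, +3, −7, …).
For the second slot, −4 each step: -13, -17, -21, -25 → -29.
Combining the parts gives [-10, -29].

[-10, -29]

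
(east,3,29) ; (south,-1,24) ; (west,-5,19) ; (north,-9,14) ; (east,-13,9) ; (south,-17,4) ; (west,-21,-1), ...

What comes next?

Direction: repeats east → south → west → north; east, south, west, north, east, south, west → north.
For the second value, −4 each step: 3, -1, -5, -9, -13, -17, -21 → -25.
Third value: 29, 24, 19, 14, 9, 4, -1 → -6 (−5 each step).
So the next term is (north,-25,-6).

(north,-25,-6)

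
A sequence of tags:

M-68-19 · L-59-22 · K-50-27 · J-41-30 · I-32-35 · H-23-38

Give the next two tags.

G-14-43 then F-5-46

Letter: M, L, K, J, I, H → G → F (letters move back 1 place in the alphabet).
Second component: −9 each step; 68, 59, 50, 41, 32, 23 → 14 → 5.
Third component — alternating steps +3, +5, +3, +5, …: 19, 22, 27, 30, 35, 38 → 43 → 46.
Putting the parts together: G-14-43 and then F-5-46.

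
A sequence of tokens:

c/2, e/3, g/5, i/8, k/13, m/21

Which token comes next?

Letter goes c, e, g, i, k, m → o (letters move forward 2 places in the alphabet).
Second component: each term is the sum of the two before it, so 2, 3, 5, 8, 13, 21 → 34.
Combining the parts gives o/34.

o/34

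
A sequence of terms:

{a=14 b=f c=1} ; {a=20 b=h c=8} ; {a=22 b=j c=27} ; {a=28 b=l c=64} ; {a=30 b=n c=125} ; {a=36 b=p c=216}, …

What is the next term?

A: 14, 20, 22, 28, 30, 36 → 38 (alternating steps +6, +2, +6, +2, …).
B: letters move forward 2 places in the alphabet, so f, h, j, l, n, p → r.
C goes 1, 8, 27, 64, 125, 216 → 343 (perfect cubes: 1³, 2³, 3³, …).
Putting it together: {a=38 b=r c=343}.

{a=38 b=r c=343}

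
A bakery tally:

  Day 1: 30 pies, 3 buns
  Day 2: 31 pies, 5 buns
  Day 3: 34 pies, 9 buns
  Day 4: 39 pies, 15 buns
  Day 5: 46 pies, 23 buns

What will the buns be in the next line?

33

Buns: differences are 2, 4, 6, … (increasing by 2 each time); 3, 5, 9, 15, 23 → 33.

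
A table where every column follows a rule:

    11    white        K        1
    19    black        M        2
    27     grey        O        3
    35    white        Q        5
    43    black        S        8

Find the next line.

51  grey  U  13

First component: +8 each step; 11, 19, 27, 35, 43 → 51.
Shade: repeats white → black → grey, so white, black, grey, white, black → grey.
Letter goes K, M, O, Q, S → U (letters move forward 2 places in the alphabet).
Fourth component — each term is the sum of the two before it: 1, 2, 3, 5, 8 → 13.
Combining the parts gives 51  grey  U  13.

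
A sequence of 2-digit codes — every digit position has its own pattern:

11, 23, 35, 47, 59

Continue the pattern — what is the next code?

61

First digit — +1 each step, mod 10: 1, 2, 3, 4, 5 → 6.
Second digit goes 1, 3, 5, 7, 9 → 1 (+2 each step, mod 10).
Combining the parts gives 61.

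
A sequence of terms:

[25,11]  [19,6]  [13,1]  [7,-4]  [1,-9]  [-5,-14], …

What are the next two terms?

[-11,-19], [-17,-24]

First entry goes 25, 19, 13, 7, 1, -5 → -11 → -17 (−6 each step).
Second entry: −5 each step, so 11, 6, 1, -4, -9, -14 → -19 → -24.
So the next two terms are [-11,-19] and [-17,-24].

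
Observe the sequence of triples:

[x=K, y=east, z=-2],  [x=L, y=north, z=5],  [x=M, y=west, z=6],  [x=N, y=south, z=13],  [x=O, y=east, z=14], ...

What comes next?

[x=P, y=north, z=21]

X: K, L, M, N, O → P (letters move forward 1 place in the alphabet).
Y — repeats east → north → west → south: east, north, west, south, east → north.
Z goes -2, 5, 6, 13, 14 → 21 (alternating steps +7, +1, +7, +1, …).
Combining the parts gives [x=P, y=north, z=21].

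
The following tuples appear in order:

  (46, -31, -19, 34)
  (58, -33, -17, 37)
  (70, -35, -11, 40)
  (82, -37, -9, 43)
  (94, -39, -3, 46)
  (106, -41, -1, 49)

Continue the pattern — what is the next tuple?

First part: +12 each step, so 46, 58, 70, 82, 94, 106 → 118.
Second part: −2 each step, so -31, -33, -35, -37, -39, -41 → -43.
Third part — alternating steps +2, +6, +2, +6, …: -19, -17, -11, -9, -3, -1 → 5.
Fourth part: 34, 37, 40, 43, 46, 49 → 52 (+3 each step).
Combining the parts gives (118, -43, 5, 52).

(118, -43, 5, 52)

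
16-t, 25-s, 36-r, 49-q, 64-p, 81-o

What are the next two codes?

First component: perfect squares: 4², 5², 6², …; 16, 25, 36, 49, 64, 81 → 100 → 121.
Letter goes t, s, r, q, p, o → n → m (letters move back 1 place in the alphabet).
So the next two codes are 100-n and 121-m.

100-n then 121-m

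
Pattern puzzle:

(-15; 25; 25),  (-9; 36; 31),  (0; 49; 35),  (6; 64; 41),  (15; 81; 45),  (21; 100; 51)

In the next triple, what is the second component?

For the second component, perfect squares: 5², 6², 7², …: 25, 36, 49, 64, 81, 100 → 121.

121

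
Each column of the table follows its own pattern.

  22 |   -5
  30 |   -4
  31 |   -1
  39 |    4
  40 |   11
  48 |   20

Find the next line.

49  31

First component: 22, 30, 31, 39, 40, 48 → 49 (alternating steps +8, +1, +8, +1, …).
Second component: differences are 1, 3, 5, … (increasing by 2 each time); -5, -4, -1, 4, 11, 20 → 31.
Combining the parts gives 49  31.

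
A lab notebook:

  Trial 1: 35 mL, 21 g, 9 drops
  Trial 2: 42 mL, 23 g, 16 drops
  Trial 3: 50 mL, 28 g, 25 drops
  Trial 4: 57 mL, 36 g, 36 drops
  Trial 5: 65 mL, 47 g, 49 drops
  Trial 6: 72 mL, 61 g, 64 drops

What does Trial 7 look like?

80 mL, 78 g, 81 drops

For the mL, alternating steps +7, +8, +7, +8, …: 35, 42, 50, 57, 65, 72 → 80.
G — differences are 2, 5, 8, … (increasing by 3 each time): 21, 23, 28, 36, 47, 61 → 78.
Drops goes 9, 16, 25, 36, 49, 64 → 81 (perfect squares: 3², 4², 5², …).
Combining the parts gives 80 mL, 78 g, 81 drops.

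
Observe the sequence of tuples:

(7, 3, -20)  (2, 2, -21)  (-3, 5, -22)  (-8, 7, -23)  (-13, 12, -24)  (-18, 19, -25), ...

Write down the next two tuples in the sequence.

First component goes 7, 2, -3, -8, -13, -18 → -23 → -28 (−5 each step).
Second component: each term is the sum of the two before it; 3, 2, 5, 7, 12, 19 → 31 → 50.
Third component: -20, -21, -22, -23, -24, -25 → -26 → -27 (−1 each step).
Putting the parts together: (-23, 31, -26) and then (-28, 50, -27).

(-23, 31, -26), (-28, 50, -27)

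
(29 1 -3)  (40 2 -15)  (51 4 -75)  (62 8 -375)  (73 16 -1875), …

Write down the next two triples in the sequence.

(84 32 -9375), (95 64 -46875)

First coordinate: +11 each step, so 29, 40, 51, 62, 73 → 84 → 95.
For the second coordinate, ×2 each step: 1, 2, 4, 8, 16 → 32 → 64.
Third coordinate — ×5 each step: -3, -15, -75, -375, -1875 → -9375 → -46875.
Putting the parts together: (84 32 -9375) and then (95 64 -46875).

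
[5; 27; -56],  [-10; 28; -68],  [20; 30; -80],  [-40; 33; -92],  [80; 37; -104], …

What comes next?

[-160; 42; -116]

First value: 5, -10, 20, -40, 80 → -160 (×(-2) each step).
Second value: 27, 28, 30, 33, 37 → 42 (differences are 1, 2, 3, … (increasing by 1 each time)).
Third value goes -56, -68, -80, -92, -104 → -116 (−12 each step).
Combining the parts gives [-160; 42; -116].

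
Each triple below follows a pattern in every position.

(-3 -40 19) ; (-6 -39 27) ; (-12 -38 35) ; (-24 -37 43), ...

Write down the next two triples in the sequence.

First entry — ×2 each step: -3, -6, -12, -24 → -48 → -96.
Second entry: +1 each step; -40, -39, -38, -37 → -36 → -35.
For the third entry, +8 each step: 19, 27, 35, 43 → 51 → 59.
Putting the parts together: (-48 -36 51) and then (-96 -35 59).

(-48 -36 51), (-96 -35 59)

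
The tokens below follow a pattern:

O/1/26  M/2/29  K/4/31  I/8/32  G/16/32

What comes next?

E/32/31

Letter: O, M, K, I, G → E (letters move back 2 places in the alphabet).
Second component — ×2 each step: 1, 2, 4, 8, 16 → 32.
Third component: differences are 3, 2, 1, … (decreasing by 1 each time); 26, 29, 31, 32, 32 → 31.
Combining the parts gives E/32/31.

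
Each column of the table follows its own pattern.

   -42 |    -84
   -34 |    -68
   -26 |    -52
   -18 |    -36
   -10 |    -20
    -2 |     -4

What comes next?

First component: -42, -34, -26, -18, -10, -2 → 6 (+8 each step).
Second component: -84, -68, -52, -36, -20, -4 → 12 (always 2 × the first component).
Putting it together: 6  12.

6  12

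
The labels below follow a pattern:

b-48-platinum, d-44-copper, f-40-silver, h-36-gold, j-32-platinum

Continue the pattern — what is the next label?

Letter: letters move forward 2 places in the alphabet; b, d, f, h, j → l.
Second component: 48, 44, 40, 36, 32 → 28 (−4 each step).
Metal: repeats platinum → copper → silver → gold; platinum, copper, silver, gold, platinum → copper.
Combining the parts gives l-28-copper.

l-28-copper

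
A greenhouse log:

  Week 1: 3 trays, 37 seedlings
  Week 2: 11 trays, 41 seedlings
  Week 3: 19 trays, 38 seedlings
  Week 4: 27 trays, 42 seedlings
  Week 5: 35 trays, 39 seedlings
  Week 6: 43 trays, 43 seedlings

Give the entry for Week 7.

For the trays, +8 each step: 3, 11, 19, 27, 35, 43 → 51.
For the seedlings, alternating steps +4, −3, +4, −3, …: 37, 41, 38, 42, 39, 43 → 40.
Putting it together: 51 trays, 40 seedlings.

51 trays, 40 seedlings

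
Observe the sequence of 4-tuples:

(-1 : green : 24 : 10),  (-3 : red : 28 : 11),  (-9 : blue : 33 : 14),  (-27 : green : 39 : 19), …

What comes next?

First value: ×3 each step, so -1, -3, -9, -27 → -81.
For the colour, repeats green → red → blue: green, red, blue, green → red.
Third value: 24, 28, 33, 39 → 46 (differences are 4, 5, 6, … (increasing by 1 each time)).
Fourth value: differences are 1, 3, 5, … (increasing by 2 each time); 10, 11, 14, 19 → 26.
Putting it together: (-81 : red : 46 : 26).

(-81 : red : 46 : 26)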